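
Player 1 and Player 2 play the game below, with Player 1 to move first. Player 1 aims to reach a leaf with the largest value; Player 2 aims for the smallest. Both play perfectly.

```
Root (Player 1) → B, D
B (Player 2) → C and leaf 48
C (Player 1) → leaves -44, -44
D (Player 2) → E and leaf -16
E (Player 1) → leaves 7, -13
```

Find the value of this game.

-16

C (Player 1): max(-44, -44) = -44
B (Player 2): min(-44, 48) = -44
E (Player 1): max(7, -13) = 7
D (Player 2): min(7, -16) = -16
Root (Player 1): max(-44, -16) = -16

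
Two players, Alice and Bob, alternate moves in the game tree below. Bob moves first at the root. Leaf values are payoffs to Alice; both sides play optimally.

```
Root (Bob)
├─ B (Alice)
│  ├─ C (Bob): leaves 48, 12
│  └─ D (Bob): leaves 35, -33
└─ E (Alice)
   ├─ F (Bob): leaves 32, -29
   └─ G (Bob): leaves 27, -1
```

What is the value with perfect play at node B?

12

C: min(48, 12) = 12
D: min(35, -33) = -33
B: max(12, -33) = 12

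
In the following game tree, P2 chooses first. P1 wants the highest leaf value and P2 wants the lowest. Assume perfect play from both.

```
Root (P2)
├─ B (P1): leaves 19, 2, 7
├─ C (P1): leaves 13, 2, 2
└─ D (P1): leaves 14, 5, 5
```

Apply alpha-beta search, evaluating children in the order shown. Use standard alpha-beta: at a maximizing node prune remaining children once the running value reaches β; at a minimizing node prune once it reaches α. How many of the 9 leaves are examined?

B [α=-∞,β=+∞]: v=19
C [α=-∞,β=19]: v=13
D [α=-∞,β=13]: v=14 after child 1 ≥ β → β-cutoff, skip 2
Root [α=-∞,β=+∞]: v=13
Leaves evaluated: 7 of 9.

7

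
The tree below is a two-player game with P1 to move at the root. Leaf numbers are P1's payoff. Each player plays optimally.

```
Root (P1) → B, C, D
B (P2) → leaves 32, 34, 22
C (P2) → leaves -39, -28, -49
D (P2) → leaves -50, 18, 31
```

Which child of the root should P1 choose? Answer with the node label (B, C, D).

B (P2): min(32, 34, 22) = 22
C (P2): min(-39, -28, -49) = -49
D (P2): min(-50, 18, 31) = -50
Root (P1): max(22, -49, -50) = 22
P1 picks the child with the highest value: B (value 22).

B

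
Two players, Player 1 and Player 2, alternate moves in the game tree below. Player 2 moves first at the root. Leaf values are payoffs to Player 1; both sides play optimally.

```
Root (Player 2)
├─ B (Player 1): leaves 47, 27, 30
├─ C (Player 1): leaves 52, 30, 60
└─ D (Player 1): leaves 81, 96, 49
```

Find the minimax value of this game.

B (Player 1): max(47, 27, 30) = 47
C (Player 1): max(52, 30, 60) = 60
D (Player 1): max(81, 96, 49) = 96
Root (Player 2): min(47, 60, 96) = 47

47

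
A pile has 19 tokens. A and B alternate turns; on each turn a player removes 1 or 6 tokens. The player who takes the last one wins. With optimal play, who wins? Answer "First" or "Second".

Positions where the player to move wins (W) vs loses (L):
i:   0  1  2  3  4  5  6  7  8  9 10 11 12 13 14 15 16 17 18 19
     L  W  L  W  L  W  W  L  W  L  W  L  W  W  L  W  L  W  L  W
Position 19 is W, so the first player wins.

First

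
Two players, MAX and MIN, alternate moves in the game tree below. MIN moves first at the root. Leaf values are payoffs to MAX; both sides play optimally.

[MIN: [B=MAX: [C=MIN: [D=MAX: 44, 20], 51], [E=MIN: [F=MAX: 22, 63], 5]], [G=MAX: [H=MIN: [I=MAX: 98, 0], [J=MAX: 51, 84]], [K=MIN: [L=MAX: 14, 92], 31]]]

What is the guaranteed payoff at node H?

I: max(98, 0) = 98
J: max(51, 84) = 84
H: min(98, 84) = 84

84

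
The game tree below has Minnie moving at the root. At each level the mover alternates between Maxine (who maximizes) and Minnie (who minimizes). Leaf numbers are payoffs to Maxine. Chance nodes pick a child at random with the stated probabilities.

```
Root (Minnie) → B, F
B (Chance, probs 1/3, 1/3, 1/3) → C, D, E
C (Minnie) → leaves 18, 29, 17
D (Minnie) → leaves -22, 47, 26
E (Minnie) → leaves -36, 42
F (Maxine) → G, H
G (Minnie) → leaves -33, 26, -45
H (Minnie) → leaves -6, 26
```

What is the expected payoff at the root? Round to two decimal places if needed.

-13.67

C (Minnie): min(18, 29, 17) = 17
D (Minnie): min(-22, 47, 26) = -22
E (Minnie): min(-36, 42) = -36
B (Chance): 1/3·17 + 1/3·-22 + 1/3·-36 = -13.67
G (Minnie): min(-33, 26, -45) = -45
H (Minnie): min(-6, 26) = -6
F (Maxine): max(-45, -6) = -6
Root (Minnie): min(-13.67, -6) = -13.67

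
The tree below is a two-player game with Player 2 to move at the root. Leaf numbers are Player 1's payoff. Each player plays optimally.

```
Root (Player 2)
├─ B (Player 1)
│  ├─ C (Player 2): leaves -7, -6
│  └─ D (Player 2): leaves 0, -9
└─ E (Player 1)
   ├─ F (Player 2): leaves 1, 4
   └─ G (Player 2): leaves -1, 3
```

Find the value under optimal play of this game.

C (Player 2): min(-7, -6) = -7
D (Player 2): min(0, -9) = -9
B (Player 1): max(-7, -9) = -7
F (Player 2): min(1, 4) = 1
G (Player 2): min(-1, 3) = -1
E (Player 1): max(1, -1) = 1
Root (Player 2): min(-7, 1) = -7

-7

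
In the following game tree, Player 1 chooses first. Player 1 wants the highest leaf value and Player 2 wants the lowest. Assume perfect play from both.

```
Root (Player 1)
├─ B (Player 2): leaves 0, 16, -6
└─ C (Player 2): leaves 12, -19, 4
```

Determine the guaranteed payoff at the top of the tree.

B (Player 2): min(0, 16, -6) = -6
C (Player 2): min(12, -19, 4) = -19
Root (Player 1): max(-6, -19) = -6

-6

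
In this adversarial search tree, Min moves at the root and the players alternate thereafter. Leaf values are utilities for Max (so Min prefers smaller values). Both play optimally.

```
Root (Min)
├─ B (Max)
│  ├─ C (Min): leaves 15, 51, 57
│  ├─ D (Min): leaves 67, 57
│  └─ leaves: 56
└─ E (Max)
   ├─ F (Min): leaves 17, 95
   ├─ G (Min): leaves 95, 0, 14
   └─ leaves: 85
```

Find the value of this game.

C (Min): min(15, 51, 57) = 15
D (Min): min(67, 57) = 57
B (Max): max(15, 57, 56) = 57
F (Min): min(17, 95) = 17
G (Min): min(95, 0, 14) = 0
E (Max): max(17, 0, 85) = 85
Root (Min): min(57, 85) = 57

57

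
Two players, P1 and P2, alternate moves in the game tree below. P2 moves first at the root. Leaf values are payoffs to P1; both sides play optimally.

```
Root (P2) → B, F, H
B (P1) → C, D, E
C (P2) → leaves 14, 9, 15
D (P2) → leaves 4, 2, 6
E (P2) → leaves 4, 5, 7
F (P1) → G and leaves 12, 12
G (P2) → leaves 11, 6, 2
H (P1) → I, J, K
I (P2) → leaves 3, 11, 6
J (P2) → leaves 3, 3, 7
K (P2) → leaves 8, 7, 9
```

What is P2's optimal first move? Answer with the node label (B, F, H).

H

C (P2): min(14, 9, 15) = 9
D (P2): min(4, 2, 6) = 2
E (P2): min(4, 5, 7) = 4
B (P1): max(9, 2, 4) = 9
G (P2): min(11, 6, 2) = 2
F (P1): max(2, 12, 12) = 12
I (P2): min(3, 11, 6) = 3
J (P2): min(3, 3, 7) = 3
K (P2): min(8, 7, 9) = 7
H (P1): max(3, 3, 7) = 7
Root (P2): min(9, 12, 7) = 7
P2 picks the child with the lowest value: H (value 7).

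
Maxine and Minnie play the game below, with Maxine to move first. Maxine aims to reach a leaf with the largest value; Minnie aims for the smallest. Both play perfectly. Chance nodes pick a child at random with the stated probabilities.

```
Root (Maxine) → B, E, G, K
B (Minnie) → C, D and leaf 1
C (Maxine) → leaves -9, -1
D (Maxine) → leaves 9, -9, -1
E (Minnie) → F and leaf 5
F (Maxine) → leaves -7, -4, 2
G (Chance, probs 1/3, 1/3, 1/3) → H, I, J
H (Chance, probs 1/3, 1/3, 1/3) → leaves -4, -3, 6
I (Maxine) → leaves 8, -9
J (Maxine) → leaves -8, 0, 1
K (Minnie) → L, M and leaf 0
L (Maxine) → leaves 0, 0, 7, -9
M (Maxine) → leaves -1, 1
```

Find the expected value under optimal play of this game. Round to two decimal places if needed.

C (Maxine): max(-9, -1) = -1
D (Maxine): max(9, -9, -1) = 9
B (Minnie): min(-1, 9, 1) = -1
F (Maxine): max(-7, -4, 2) = 2
E (Minnie): min(2, 5) = 2
H (Chance): 1/3·-4 + 1/3·-3 + 1/3·6 = -0.33
I (Maxine): max(8, -9) = 8
J (Maxine): max(-8, 0, 1) = 1
G (Chance): 1/3·-0.33 + 1/3·8 + 1/3·1 = 2.89
L (Maxine): max(0, 0, 7, -9) = 7
M (Maxine): max(-1, 1) = 1
K (Minnie): min(7, 1, 0) = 0
Root (Maxine): max(-1, 2, 2.89, 0) = 2.89

2.89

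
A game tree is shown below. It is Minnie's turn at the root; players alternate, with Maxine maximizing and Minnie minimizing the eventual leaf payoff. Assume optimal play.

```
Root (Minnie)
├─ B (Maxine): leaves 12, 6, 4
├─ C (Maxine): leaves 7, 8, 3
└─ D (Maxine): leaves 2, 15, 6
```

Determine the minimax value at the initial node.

8

B (Maxine): max(12, 6, 4) = 12
C (Maxine): max(7, 8, 3) = 8
D (Maxine): max(2, 15, 6) = 15
Root (Minnie): min(12, 8, 15) = 8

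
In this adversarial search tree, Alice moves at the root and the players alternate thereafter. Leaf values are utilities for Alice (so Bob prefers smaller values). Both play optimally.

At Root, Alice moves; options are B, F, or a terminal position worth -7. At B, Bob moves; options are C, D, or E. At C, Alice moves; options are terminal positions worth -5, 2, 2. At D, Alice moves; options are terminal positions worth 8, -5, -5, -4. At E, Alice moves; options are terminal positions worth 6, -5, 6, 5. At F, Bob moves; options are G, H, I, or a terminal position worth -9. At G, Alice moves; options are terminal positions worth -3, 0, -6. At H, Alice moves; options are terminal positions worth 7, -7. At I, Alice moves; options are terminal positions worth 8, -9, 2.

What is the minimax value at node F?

-9

G: max(-3, 0, -6) = 0
H: max(7, -7) = 7
I: max(8, -9, 2) = 8
F: min(0, 7, 8, -9) = -9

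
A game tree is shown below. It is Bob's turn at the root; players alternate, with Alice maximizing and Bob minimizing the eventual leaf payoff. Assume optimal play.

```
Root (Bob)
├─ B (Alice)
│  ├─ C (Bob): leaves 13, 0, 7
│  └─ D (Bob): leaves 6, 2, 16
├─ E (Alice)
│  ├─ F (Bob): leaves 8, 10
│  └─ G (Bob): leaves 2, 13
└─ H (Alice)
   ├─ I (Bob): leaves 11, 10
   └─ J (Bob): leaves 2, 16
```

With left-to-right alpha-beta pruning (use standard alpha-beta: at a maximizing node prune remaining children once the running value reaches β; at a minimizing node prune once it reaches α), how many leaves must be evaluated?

C [α=-∞,β=+∞]: v=0
D [α=0,β=+∞]: v=2
B [α=-∞,β=+∞]: v=2
F [α=-∞,β=2]: v=8
E [α=-∞,β=2]: v=8 after child 1 ≥ β → β-cutoff, skip 1
I [α=-∞,β=2]: v=10
H [α=-∞,β=2]: v=10 after child 1 ≥ β → β-cutoff, skip 1
Root [α=-∞,β=+∞]: v=2
Leaves evaluated: 10 of 14.

10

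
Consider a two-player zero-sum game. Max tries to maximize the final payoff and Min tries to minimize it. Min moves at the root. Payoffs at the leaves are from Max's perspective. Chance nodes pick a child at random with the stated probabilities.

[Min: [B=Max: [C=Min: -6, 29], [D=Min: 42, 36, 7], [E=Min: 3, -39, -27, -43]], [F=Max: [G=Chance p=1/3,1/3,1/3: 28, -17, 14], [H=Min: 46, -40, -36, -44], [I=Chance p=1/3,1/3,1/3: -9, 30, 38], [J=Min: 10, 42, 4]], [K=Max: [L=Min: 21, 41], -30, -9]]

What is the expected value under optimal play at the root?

7

C (Min): min(-6, 29) = -6
D (Min): min(42, 36, 7) = 7
E (Min): min(3, -39, -27, -43) = -43
B (Max): max(-6, 7, -43) = 7
G (Chance): 1/3·28 + 1/3·-17 + 1/3·14 = 8.33
H (Min): min(46, -40, -36, -44) = -44
I (Chance): 1/3·-9 + 1/3·30 + 1/3·38 = 19.67
J (Min): min(10, 42, 4) = 4
F (Max): max(8.33, -44, 19.67, 4) = 19.67
L (Min): min(21, 41) = 21
K (Max): max(21, -30, -9) = 21
Root (Min): min(7, 19.67, 21) = 7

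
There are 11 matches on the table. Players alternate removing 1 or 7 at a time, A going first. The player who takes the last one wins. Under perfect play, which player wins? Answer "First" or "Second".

Mark each pile size as W (mover wins) or L (mover loses):
i:   0  1  2  3  4  5  6  7  8  9 10 11
     L  W  L  W  L  W  L  W  L  W  L  W
Position 11 is W, so the first player wins.

First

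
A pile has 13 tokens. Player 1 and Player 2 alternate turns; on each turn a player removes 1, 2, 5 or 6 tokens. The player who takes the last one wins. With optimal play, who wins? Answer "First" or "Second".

W/L table (W = player to move can force a win):
i:   0  1  2  3  4  5  6  7  8  9 10 11 12 13
     L  W  W  L  W  W  W  L  W  W  L  W  W  W
Position 13 is W, so the first player wins.

First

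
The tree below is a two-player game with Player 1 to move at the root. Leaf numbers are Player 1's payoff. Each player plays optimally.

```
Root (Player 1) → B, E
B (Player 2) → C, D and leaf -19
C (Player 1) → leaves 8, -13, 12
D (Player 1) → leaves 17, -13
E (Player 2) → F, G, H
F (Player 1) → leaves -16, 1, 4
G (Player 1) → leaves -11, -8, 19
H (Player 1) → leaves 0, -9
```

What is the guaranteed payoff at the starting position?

0

C (Player 1): max(8, -13, 12) = 12
D (Player 1): max(17, -13) = 17
B (Player 2): min(12, 17, -19) = -19
F (Player 1): max(-16, 1, 4) = 4
G (Player 1): max(-11, -8, 19) = 19
H (Player 1): max(0, -9) = 0
E (Player 2): min(4, 19, 0) = 0
Root (Player 1): max(-19, 0) = 0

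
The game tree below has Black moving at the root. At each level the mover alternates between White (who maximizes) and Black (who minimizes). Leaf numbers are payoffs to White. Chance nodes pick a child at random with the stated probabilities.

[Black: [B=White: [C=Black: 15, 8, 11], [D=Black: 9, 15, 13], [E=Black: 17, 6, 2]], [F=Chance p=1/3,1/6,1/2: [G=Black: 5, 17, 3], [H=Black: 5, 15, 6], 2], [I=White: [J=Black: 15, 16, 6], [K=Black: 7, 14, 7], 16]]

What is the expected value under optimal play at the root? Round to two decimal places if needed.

C (Black): min(15, 8, 11) = 8
D (Black): min(9, 15, 13) = 9
E (Black): min(17, 6, 2) = 2
B (White): max(8, 9, 2) = 9
G (Black): min(5, 17, 3) = 3
H (Black): min(5, 15, 6) = 5
F (Chance): 1/3·3 + 1/6·5 + 1/2·2 = 2.83
J (Black): min(15, 16, 6) = 6
K (Black): min(7, 14, 7) = 7
I (White): max(6, 7, 16) = 16
Root (Black): min(9, 2.83, 16) = 2.83

2.83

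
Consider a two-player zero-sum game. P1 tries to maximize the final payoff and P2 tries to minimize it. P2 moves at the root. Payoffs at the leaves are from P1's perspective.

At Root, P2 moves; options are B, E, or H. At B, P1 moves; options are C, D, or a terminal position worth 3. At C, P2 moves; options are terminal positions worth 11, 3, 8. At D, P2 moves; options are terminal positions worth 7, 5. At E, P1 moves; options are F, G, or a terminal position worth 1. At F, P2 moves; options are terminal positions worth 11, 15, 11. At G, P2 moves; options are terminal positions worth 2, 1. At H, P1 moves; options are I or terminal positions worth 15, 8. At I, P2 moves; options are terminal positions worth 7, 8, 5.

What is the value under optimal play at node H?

15

I: min(7, 8, 5) = 5
H: max(5, 15, 8) = 15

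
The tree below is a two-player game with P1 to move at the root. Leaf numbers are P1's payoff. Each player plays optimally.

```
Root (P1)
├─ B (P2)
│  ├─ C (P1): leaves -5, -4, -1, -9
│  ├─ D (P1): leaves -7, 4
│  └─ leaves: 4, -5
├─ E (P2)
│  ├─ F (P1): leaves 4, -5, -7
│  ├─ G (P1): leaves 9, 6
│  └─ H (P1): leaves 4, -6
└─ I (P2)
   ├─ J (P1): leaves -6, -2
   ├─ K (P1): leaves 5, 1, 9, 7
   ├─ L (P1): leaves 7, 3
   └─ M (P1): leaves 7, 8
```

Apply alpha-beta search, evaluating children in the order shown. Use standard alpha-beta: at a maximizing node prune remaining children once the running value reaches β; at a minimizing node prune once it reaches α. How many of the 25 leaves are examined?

15

C [α=-∞,β=+∞]: v=-1
D [α=-∞,β=-1]: v=4
B [α=-∞,β=+∞]: v=-5
F [α=-5,β=+∞]: v=4
G [α=-5,β=4]: v=9 after child 1 ≥ β → β-cutoff, skip 1
H [α=-5,β=4]: v=4 after child 1 ≥ β → β-cutoff, skip 1
E [α=-5,β=+∞]: v=4
J [α=4,β=+∞]: v=-2
I [α=4,β=+∞]: v=-2 after child 1 ≤ α → α-cutoff, skip 3
Root [α=-∞,β=+∞]: v=4
Leaves evaluated: 15 of 25.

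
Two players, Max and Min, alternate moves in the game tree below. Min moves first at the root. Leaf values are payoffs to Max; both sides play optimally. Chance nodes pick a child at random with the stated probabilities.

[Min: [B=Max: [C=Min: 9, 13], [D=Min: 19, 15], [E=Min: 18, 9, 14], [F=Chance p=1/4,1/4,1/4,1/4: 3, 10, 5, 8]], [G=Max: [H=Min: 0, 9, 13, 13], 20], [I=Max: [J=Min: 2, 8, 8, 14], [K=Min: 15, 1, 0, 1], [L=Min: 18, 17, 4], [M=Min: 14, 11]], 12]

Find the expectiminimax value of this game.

11

C (Min): min(9, 13) = 9
D (Min): min(19, 15) = 15
E (Min): min(18, 9, 14) = 9
F (Chance): 1/4·3 + 1/4·10 + 1/4·5 + 1/4·8 = 6.5
B (Max): max(9, 15, 9, 6.5) = 15
H (Min): min(0, 9, 13, 13) = 0
G (Max): max(0, 20) = 20
J (Min): min(2, 8, 8, 14) = 2
K (Min): min(15, 1, 0, 1) = 0
L (Min): min(18, 17, 4) = 4
M (Min): min(14, 11) = 11
I (Max): max(2, 0, 4, 11) = 11
Root (Min): min(15, 20, 11, 12) = 11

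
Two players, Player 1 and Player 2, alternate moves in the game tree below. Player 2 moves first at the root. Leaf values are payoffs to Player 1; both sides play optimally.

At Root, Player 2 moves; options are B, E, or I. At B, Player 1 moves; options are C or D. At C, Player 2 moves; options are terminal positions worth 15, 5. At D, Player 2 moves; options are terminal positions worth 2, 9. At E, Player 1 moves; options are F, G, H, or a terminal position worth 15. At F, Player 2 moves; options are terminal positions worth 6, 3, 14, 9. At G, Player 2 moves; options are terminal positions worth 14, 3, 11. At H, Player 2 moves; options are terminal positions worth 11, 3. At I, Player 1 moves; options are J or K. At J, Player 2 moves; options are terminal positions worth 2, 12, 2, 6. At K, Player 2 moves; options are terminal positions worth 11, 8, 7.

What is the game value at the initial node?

5

C (Player 2): min(15, 5) = 5
D (Player 2): min(2, 9) = 2
B (Player 1): max(5, 2) = 5
F (Player 2): min(6, 3, 14, 9) = 3
G (Player 2): min(14, 3, 11) = 3
H (Player 2): min(11, 3) = 3
E (Player 1): max(3, 3, 3, 15) = 15
J (Player 2): min(2, 12, 2, 6) = 2
K (Player 2): min(11, 8, 7) = 7
I (Player 1): max(2, 7) = 7
Root (Player 2): min(5, 15, 7) = 5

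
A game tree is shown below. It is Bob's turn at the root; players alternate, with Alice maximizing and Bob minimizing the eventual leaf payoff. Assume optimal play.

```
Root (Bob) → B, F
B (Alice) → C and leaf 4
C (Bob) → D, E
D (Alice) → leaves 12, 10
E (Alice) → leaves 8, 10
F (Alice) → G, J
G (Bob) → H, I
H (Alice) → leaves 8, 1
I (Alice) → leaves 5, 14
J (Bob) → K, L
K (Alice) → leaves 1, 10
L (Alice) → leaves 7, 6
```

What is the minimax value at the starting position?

D (Alice): max(12, 10) = 12
E (Alice): max(8, 10) = 10
C (Bob): min(12, 10) = 10
B (Alice): max(10, 4) = 10
H (Alice): max(8, 1) = 8
I (Alice): max(5, 14) = 14
G (Bob): min(8, 14) = 8
K (Alice): max(1, 10) = 10
L (Alice): max(7, 6) = 7
J (Bob): min(10, 7) = 7
F (Alice): max(8, 7) = 8
Root (Bob): min(10, 8) = 8

8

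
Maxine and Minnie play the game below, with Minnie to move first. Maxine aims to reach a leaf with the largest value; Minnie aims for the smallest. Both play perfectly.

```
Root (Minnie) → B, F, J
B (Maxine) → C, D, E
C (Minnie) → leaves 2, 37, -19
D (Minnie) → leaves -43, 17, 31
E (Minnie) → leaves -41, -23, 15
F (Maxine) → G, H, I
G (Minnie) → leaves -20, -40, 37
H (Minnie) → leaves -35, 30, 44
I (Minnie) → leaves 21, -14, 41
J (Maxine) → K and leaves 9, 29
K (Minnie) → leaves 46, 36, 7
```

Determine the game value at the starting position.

C (Minnie): min(2, 37, -19) = -19
D (Minnie): min(-43, 17, 31) = -43
E (Minnie): min(-41, -23, 15) = -41
B (Maxine): max(-19, -43, -41) = -19
G (Minnie): min(-20, -40, 37) = -40
H (Minnie): min(-35, 30, 44) = -35
I (Minnie): min(21, -14, 41) = -14
F (Maxine): max(-40, -35, -14) = -14
K (Minnie): min(46, 36, 7) = 7
J (Maxine): max(7, 9, 29) = 29
Root (Minnie): min(-19, -14, 29) = -19

-19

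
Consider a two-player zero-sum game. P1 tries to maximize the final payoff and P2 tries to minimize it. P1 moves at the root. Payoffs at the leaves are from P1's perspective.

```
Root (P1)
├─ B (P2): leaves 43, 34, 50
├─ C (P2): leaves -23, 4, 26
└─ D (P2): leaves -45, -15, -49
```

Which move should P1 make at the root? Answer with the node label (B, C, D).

B (P2): min(43, 34, 50) = 34
C (P2): min(-23, 4, 26) = -23
D (P2): min(-45, -15, -49) = -49
Root (P1): max(34, -23, -49) = 34
P1 picks the child with the highest value: B (value 34).

B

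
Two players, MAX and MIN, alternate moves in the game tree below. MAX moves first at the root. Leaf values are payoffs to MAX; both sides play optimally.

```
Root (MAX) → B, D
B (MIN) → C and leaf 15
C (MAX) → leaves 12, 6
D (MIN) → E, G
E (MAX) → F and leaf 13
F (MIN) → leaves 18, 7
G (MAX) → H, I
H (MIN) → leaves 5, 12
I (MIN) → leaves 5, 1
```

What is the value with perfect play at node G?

5

H: min(5, 12) = 5
I: min(5, 1) = 1
G: max(5, 1) = 5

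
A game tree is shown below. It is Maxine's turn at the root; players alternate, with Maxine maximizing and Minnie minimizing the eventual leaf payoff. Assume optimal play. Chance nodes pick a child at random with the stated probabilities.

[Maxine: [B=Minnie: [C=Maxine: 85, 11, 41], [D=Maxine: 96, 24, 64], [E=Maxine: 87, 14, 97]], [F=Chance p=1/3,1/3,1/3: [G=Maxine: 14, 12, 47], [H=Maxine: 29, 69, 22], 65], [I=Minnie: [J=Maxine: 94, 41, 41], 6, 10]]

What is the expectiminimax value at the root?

C (Maxine): max(85, 11, 41) = 85
D (Maxine): max(96, 24, 64) = 96
E (Maxine): max(87, 14, 97) = 97
B (Minnie): min(85, 96, 97) = 85
G (Maxine): max(14, 12, 47) = 47
H (Maxine): max(29, 69, 22) = 69
F (Chance): 1/3·47 + 1/3·69 + 1/3·65 = 60.33
J (Maxine): max(94, 41, 41) = 94
I (Minnie): min(94, 6, 10) = 6
Root (Maxine): max(85, 60.33, 6) = 85

85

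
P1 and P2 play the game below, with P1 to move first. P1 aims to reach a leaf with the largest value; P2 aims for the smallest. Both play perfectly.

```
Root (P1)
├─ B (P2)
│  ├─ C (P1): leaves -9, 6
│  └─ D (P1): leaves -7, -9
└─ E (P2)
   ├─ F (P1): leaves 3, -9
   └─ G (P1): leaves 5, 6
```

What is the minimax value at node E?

3

F: max(3, -9) = 3
G: max(5, 6) = 6
E: min(3, 6) = 3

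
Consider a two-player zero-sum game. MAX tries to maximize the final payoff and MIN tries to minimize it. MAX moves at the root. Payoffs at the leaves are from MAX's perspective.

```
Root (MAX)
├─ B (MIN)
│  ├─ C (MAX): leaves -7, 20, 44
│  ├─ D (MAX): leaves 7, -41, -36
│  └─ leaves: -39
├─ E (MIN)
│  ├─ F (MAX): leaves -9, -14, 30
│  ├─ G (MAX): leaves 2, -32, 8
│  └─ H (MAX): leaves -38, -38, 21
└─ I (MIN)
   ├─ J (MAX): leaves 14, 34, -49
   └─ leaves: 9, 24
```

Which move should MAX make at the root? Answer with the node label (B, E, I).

I

C (MAX): max(-7, 20, 44) = 44
D (MAX): max(7, -41, -36) = 7
B (MIN): min(44, 7, -39) = -39
F (MAX): max(-9, -14, 30) = 30
G (MAX): max(2, -32, 8) = 8
H (MAX): max(-38, -38, 21) = 21
E (MIN): min(30, 8, 21) = 8
J (MAX): max(14, 34, -49) = 34
I (MIN): min(34, 9, 24) = 9
Root (MAX): max(-39, 8, 9) = 9
MAX picks the child with the highest value: I (value 9).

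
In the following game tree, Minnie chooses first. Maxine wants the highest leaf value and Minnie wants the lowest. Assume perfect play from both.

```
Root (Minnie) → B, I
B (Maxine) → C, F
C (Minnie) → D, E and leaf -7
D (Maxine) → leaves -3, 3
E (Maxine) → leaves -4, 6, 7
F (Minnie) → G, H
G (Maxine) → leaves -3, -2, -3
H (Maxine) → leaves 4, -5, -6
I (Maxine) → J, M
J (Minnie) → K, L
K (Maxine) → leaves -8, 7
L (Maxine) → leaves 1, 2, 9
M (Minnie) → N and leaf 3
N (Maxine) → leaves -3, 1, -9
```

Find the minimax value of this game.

-2

D (Maxine): max(-3, 3) = 3
E (Maxine): max(-4, 6, 7) = 7
C (Minnie): min(3, 7, -7) = -7
G (Maxine): max(-3, -2, -3) = -2
H (Maxine): max(4, -5, -6) = 4
F (Minnie): min(-2, 4) = -2
B (Maxine): max(-7, -2) = -2
K (Maxine): max(-8, 7) = 7
L (Maxine): max(1, 2, 9) = 9
J (Minnie): min(7, 9) = 7
N (Maxine): max(-3, 1, -9) = 1
M (Minnie): min(1, 3) = 1
I (Maxine): max(7, 1) = 7
Root (Minnie): min(-2, 7) = -2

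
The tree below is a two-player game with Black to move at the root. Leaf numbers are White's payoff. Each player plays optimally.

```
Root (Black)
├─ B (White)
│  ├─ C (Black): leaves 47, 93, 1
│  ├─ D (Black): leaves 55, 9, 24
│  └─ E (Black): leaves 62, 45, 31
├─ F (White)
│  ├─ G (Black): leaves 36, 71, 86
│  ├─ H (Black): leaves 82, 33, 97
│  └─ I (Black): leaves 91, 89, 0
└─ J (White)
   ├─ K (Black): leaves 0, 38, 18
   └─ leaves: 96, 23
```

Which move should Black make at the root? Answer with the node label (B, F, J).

B

C (Black): min(47, 93, 1) = 1
D (Black): min(55, 9, 24) = 9
E (Black): min(62, 45, 31) = 31
B (White): max(1, 9, 31) = 31
G (Black): min(36, 71, 86) = 36
H (Black): min(82, 33, 97) = 33
I (Black): min(91, 89, 0) = 0
F (White): max(36, 33, 0) = 36
K (Black): min(0, 38, 18) = 0
J (White): max(0, 96, 23) = 96
Root (Black): min(31, 36, 96) = 31
Black picks the child with the lowest value: B (value 31).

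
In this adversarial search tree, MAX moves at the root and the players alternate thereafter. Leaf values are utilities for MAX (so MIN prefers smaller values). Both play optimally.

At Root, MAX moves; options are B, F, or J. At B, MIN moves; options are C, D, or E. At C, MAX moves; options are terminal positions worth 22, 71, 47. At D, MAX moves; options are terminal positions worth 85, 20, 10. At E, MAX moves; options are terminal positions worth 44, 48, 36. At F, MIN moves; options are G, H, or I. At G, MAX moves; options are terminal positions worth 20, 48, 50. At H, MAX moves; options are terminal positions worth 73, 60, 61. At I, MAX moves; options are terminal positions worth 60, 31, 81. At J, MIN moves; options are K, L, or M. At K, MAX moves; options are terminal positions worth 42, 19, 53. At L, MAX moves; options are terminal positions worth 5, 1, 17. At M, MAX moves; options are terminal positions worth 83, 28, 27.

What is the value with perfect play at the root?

C (MAX): max(22, 71, 47) = 71
D (MAX): max(85, 20, 10) = 85
E (MAX): max(44, 48, 36) = 48
B (MIN): min(71, 85, 48) = 48
G (MAX): max(20, 48, 50) = 50
H (MAX): max(73, 60, 61) = 73
I (MAX): max(60, 31, 81) = 81
F (MIN): min(50, 73, 81) = 50
K (MAX): max(42, 19, 53) = 53
L (MAX): max(5, 1, 17) = 17
M (MAX): max(83, 28, 27) = 83
J (MIN): min(53, 17, 83) = 17
Root (MAX): max(48, 50, 17) = 50

50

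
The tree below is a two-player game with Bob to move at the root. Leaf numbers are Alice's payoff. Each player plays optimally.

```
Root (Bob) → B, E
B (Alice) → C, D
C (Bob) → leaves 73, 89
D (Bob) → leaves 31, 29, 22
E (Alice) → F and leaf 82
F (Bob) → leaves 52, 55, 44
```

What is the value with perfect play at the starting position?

C (Bob): min(73, 89) = 73
D (Bob): min(31, 29, 22) = 22
B (Alice): max(73, 22) = 73
F (Bob): min(52, 55, 44) = 44
E (Alice): max(44, 82) = 82
Root (Bob): min(73, 82) = 73

73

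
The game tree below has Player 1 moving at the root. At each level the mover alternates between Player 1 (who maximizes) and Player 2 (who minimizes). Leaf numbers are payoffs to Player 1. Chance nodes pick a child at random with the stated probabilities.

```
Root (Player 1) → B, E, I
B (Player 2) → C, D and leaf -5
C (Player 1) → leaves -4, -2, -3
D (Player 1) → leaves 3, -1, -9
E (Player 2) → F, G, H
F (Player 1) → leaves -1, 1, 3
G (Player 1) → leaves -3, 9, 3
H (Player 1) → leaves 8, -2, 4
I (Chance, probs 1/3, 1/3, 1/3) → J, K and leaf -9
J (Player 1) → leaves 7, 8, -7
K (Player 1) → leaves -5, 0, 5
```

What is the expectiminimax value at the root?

3

C (Player 1): max(-4, -2, -3) = -2
D (Player 1): max(3, -1, -9) = 3
B (Player 2): min(-2, 3, -5) = -5
F (Player 1): max(-1, 1, 3) = 3
G (Player 1): max(-3, 9, 3) = 9
H (Player 1): max(8, -2, 4) = 8
E (Player 2): min(3, 9, 8) = 3
J (Player 1): max(7, 8, -7) = 8
K (Player 1): max(-5, 0, 5) = 5
I (Chance): 1/3·8 + 1/3·5 + 1/3·-9 = 1.33
Root (Player 1): max(-5, 3, 1.33) = 3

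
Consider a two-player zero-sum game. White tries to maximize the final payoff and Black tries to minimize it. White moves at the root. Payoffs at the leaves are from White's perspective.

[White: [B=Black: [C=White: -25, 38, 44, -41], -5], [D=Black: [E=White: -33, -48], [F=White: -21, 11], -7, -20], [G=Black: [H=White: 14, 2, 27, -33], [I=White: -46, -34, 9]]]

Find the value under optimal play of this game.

9

C (White): max(-25, 38, 44, -41) = 44
B (Black): min(44, -5) = -5
E (White): max(-33, -48) = -33
F (White): max(-21, 11) = 11
D (Black): min(-33, 11, -7, -20) = -33
H (White): max(14, 2, 27, -33) = 27
I (White): max(-46, -34, 9) = 9
G (Black): min(27, 9) = 9
Root (White): max(-5, -33, 9) = 9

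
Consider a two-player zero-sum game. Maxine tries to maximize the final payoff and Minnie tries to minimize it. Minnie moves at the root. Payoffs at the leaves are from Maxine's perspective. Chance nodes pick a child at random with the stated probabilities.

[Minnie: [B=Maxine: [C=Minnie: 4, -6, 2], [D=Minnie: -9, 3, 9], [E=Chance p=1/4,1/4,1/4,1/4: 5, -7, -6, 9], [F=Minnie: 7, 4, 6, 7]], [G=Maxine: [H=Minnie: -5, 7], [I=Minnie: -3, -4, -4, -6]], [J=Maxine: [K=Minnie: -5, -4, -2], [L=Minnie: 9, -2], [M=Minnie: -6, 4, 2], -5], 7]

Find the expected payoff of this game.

-5

C (Minnie): min(4, -6, 2) = -6
D (Minnie): min(-9, 3, 9) = -9
E (Chance): 1/4·5 + 1/4·-7 + 1/4·-6 + 1/4·9 = 0.25
F (Minnie): min(7, 4, 6, 7) = 4
B (Maxine): max(-6, -9, 0.25, 4) = 4
H (Minnie): min(-5, 7) = -5
I (Minnie): min(-3, -4, -4, -6) = -6
G (Maxine): max(-5, -6) = -5
K (Minnie): min(-5, -4, -2) = -5
L (Minnie): min(9, -2) = -2
M (Minnie): min(-6, 4, 2) = -6
J (Maxine): max(-5, -2, -6, -5) = -2
Root (Minnie): min(4, -5, -2, 7) = -5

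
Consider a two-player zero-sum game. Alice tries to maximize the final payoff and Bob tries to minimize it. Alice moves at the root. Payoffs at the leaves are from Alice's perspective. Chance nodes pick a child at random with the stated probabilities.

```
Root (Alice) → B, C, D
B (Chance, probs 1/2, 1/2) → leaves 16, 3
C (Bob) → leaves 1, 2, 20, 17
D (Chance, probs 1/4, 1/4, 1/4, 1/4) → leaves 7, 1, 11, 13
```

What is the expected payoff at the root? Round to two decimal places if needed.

9.5

B (Chance): 1/2·16 + 1/2·3 = 9.5
C (Bob): min(1, 2, 20, 17) = 1
D (Chance): 1/4·7 + 1/4·1 + 1/4·11 + 1/4·13 = 8
Root (Alice): max(9.5, 1, 8) = 9.5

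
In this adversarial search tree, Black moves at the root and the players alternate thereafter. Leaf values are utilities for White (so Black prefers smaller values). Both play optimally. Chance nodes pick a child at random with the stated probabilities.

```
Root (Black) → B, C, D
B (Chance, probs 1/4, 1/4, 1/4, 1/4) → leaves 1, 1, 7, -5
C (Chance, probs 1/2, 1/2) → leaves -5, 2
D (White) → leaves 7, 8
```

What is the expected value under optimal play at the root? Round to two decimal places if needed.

-1.5

B (Chance): 1/4·1 + 1/4·1 + 1/4·7 + 1/4·-5 = 1
C (Chance): 1/2·-5 + 1/2·2 = -1.5
D (White): max(7, 8) = 8
Root (Black): min(1, -1.5, 8) = -1.5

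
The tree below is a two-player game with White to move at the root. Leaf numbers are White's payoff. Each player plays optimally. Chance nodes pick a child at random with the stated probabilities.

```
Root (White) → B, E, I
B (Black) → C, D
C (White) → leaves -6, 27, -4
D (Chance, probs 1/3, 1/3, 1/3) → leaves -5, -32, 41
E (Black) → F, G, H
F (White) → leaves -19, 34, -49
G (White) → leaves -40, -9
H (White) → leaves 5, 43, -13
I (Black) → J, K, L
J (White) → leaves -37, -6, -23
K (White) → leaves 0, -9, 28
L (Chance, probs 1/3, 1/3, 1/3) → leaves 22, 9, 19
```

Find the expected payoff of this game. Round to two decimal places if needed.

C (White): max(-6, 27, -4) = 27
D (Chance): 1/3·-5 + 1/3·-32 + 1/3·41 = 1.33
B (Black): min(27, 1.33) = 1.33
F (White): max(-19, 34, -49) = 34
G (White): max(-40, -9) = -9
H (White): max(5, 43, -13) = 43
E (Black): min(34, -9, 43) = -9
J (White): max(-37, -6, -23) = -6
K (White): max(0, -9, 28) = 28
L (Chance): 1/3·22 + 1/3·9 + 1/3·19 = 16.67
I (Black): min(-6, 28, 16.67) = -6
Root (White): max(1.33, -9, -6) = 1.33

1.33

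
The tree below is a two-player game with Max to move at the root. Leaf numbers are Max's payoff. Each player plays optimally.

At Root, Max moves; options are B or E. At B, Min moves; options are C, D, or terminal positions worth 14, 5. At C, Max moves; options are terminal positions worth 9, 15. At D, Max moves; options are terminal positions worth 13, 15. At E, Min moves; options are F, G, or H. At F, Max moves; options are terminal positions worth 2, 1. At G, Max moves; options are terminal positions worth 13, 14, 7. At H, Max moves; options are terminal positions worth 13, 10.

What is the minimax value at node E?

2

F: max(2, 1) = 2
G: max(13, 14, 7) = 14
H: max(13, 10) = 13
E: min(2, 14, 13) = 2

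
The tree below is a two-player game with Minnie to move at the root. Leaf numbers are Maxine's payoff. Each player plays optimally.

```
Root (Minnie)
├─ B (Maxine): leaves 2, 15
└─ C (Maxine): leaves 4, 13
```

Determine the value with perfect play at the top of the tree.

B (Maxine): max(2, 15) = 15
C (Maxine): max(4, 13) = 13
Root (Minnie): min(15, 13) = 13

13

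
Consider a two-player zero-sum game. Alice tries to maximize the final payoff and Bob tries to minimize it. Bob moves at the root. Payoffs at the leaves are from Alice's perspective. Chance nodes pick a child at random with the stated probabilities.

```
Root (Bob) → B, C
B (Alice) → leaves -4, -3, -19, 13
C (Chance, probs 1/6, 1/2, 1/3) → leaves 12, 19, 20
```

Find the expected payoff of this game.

B (Alice): max(-4, -3, -19, 13) = 13
C (Chance): 1/6·12 + 1/2·19 + 1/3·20 = 18.17
Root (Bob): min(13, 18.17) = 13

13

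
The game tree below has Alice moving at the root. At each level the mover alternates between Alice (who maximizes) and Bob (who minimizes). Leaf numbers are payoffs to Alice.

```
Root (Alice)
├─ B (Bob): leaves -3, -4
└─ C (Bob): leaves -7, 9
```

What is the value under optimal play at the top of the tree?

B (Bob): min(-3, -4) = -4
C (Bob): min(-7, 9) = -7
Root (Alice): max(-4, -7) = -4

-4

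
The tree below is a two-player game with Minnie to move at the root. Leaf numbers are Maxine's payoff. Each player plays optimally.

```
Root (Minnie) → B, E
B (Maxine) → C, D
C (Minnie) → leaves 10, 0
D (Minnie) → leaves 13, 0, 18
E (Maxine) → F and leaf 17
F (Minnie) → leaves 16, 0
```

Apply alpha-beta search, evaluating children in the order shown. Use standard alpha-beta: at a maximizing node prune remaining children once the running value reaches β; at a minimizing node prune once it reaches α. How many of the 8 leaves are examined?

C [α=-∞,β=+∞]: v=0
D [α=0,β=+∞]: v=0 after child 2 ≤ α → α-cutoff, skip 1
B [α=-∞,β=+∞]: v=0
F [α=-∞,β=0]: v=0
E [α=-∞,β=0]: v=0 after child 1 ≥ β → β-cutoff, skip 1
Root [α=-∞,β=+∞]: v=0
Leaves evaluated: 6 of 8.

6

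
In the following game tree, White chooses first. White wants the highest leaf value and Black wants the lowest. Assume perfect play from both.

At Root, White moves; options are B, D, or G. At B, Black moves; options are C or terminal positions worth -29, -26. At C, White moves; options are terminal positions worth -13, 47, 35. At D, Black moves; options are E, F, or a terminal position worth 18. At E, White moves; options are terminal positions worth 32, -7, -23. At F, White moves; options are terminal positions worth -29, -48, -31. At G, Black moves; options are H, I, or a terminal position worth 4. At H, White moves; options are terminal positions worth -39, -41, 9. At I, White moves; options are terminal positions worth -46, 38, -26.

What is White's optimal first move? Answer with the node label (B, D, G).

C (White): max(-13, 47, 35) = 47
B (Black): min(47, -29, -26) = -29
E (White): max(32, -7, -23) = 32
F (White): max(-29, -48, -31) = -29
D (Black): min(32, -29, 18) = -29
H (White): max(-39, -41, 9) = 9
I (White): max(-46, 38, -26) = 38
G (Black): min(9, 38, 4) = 4
Root (White): max(-29, -29, 4) = 4
White picks the child with the highest value: G (value 4).

G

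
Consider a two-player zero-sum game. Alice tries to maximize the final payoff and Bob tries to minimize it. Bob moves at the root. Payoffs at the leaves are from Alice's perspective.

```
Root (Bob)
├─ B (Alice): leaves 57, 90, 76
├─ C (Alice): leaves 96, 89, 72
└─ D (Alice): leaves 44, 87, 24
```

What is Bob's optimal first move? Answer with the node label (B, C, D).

B (Alice): max(57, 90, 76) = 90
C (Alice): max(96, 89, 72) = 96
D (Alice): max(44, 87, 24) = 87
Root (Bob): min(90, 96, 87) = 87
Bob picks the child with the lowest value: D (value 87).

D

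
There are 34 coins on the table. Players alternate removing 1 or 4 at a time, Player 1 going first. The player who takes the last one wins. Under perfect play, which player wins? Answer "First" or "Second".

Mark each pile size as W (mover wins) or L (mover loses):
i:   0  1  2  3  4  5  6  7  8  9 10 11 12 13 14 15 16 17 18 19 20 21 22 23 24 25 26 27 28 29 30 31 32 33 34
     L  W  L  W  W  L  W  L  W  W  L  W  L  W  W  L  W  L  W  W  L  W  L  W  W  L  W  L  W  W  L  W  L  W  W
Position 34 is W, so the first player wins.

First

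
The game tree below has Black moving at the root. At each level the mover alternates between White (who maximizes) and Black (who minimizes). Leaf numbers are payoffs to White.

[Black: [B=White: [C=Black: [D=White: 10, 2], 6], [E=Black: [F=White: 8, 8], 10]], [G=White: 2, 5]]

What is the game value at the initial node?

5

D (White): max(10, 2) = 10
C (Black): min(10, 6) = 6
F (White): max(8, 8) = 8
E (Black): min(8, 10) = 8
B (White): max(6, 8) = 8
G (White): max(2, 5) = 5
Root (Black): min(8, 5) = 5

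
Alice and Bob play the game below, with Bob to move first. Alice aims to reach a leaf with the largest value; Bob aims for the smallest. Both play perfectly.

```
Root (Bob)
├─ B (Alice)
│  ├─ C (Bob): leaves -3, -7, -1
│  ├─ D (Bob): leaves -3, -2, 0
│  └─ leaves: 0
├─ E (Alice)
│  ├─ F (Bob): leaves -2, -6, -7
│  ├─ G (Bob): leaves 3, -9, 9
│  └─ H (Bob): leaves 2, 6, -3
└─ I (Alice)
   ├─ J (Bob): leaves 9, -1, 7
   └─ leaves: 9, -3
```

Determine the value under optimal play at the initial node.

C (Bob): min(-3, -7, -1) = -7
D (Bob): min(-3, -2, 0) = -3
B (Alice): max(-7, -3, 0) = 0
F (Bob): min(-2, -6, -7) = -7
G (Bob): min(3, -9, 9) = -9
H (Bob): min(2, 6, -3) = -3
E (Alice): max(-7, -9, -3) = -3
J (Bob): min(9, -1, 7) = -1
I (Alice): max(-1, 9, -3) = 9
Root (Bob): min(0, -3, 9) = -3

-3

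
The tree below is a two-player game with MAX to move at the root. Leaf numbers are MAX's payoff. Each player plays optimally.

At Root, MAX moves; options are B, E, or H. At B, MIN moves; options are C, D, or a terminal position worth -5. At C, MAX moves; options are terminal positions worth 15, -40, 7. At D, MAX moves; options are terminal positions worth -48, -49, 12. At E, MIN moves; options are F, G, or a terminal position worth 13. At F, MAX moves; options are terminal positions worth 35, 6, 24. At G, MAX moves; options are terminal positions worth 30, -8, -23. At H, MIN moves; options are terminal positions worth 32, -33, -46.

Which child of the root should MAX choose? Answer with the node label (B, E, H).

C (MAX): max(15, -40, 7) = 15
D (MAX): max(-48, -49, 12) = 12
B (MIN): min(15, 12, -5) = -5
F (MAX): max(35, 6, 24) = 35
G (MAX): max(30, -8, -23) = 30
E (MIN): min(35, 30, 13) = 13
H (MIN): min(32, -33, -46) = -46
Root (MAX): max(-5, 13, -46) = 13
MAX picks the child with the highest value: E (value 13).

E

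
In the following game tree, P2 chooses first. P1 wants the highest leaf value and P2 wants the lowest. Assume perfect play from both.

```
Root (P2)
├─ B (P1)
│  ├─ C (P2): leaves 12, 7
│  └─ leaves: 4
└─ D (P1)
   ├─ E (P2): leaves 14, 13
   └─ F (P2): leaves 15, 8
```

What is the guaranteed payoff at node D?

13

E: min(14, 13) = 13
F: min(15, 8) = 8
D: max(13, 8) = 13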